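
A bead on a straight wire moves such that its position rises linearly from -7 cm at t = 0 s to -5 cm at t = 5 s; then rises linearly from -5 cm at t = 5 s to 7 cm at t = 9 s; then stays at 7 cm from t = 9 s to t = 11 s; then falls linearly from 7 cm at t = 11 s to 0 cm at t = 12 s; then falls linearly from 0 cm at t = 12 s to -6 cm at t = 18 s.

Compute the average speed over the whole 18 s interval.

1.5 cm/s

Average speed = (total path length)/(elapsed time); on a piecewise-linear x-t graph the path length is Σ|Δx|.
0–5 s: |Δx| = |-5 − -7| = 2 cm
5–9 s: |Δx| = |7 − -5| = 12 cm
9–11 s: |Δx| = |7 − 7| = 0 cm
11–12 s: |Δx| = |0 − 7| = 7 cm
12–18 s: |Δx| = |-6 − 0| = 6 cm
Total path = 27 cm; average speed = 27/18 = 1.5 cm/s.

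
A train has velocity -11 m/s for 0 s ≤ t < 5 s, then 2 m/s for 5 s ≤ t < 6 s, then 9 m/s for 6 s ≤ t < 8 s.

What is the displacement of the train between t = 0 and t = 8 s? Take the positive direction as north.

-35 m

Displacement is the signed area under the v-t curve.
0–5 s: -11 × 5 = -55 m
5–6 s: 2 × 1 = 2 m
6–8 s: 9 × 2 = 18 m
Net displacement = -35 m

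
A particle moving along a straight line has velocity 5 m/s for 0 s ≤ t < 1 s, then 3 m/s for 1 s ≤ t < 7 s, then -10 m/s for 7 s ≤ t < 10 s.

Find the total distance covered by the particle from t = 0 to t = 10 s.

53 m

Distance (not displacement) is the total path length: add the absolute areas under v-t.
0–1 s: |5| × 1 = 5 m
1–7 s: |3| × 6 = 18 m
7–10 s: |-10| × 3 = 30 m
Total distance = 53 m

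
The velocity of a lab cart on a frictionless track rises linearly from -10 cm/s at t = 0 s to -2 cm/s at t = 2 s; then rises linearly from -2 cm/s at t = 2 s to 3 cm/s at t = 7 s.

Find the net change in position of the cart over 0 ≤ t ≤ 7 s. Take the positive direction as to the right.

Displacement is the signed area under the v-t curve.
0–2 s: ½(-10 + -2)(2) = -12 cm
2–7 s: ½(-2 + 3)(5) = 2.5 cm
Net displacement = -9.5 cm

-9.5 cm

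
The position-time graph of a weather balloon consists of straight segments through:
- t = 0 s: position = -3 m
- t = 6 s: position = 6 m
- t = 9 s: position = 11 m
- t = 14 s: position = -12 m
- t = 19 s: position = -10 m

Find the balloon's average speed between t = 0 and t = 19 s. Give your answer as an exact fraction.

39/19 m/s

Average speed = (total path length)/(elapsed time); on a piecewise-linear x-t graph the path length is Σ|Δx|.
0–6 s: |Δx| = |6 − -3| = 9 m
6–9 s: |Δx| = |11 − 6| = 5 m
9–14 s: |Δx| = |-12 − 11| = 23 m
14–19 s: |Δx| = |-10 − -12| = 2 m
Total path = 39 m; average speed = 39/19 = 39/19 m/s.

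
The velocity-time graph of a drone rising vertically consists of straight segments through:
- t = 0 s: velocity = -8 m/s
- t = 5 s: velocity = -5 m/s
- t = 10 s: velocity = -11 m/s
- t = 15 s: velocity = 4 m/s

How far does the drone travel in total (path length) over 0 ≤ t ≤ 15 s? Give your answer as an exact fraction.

286/3 m

Total distance travelled is ∫|v| dt — sum the magnitudes of each area piece.
0–5 s: |½(-8 + -5)(5)| = 32.5 m
5–10 s: |½(-5 + -11)(5)| = 40 m
10–15 s: v = 0 at t = 41/3 s; triangle areas 121/6 + 8/3 = 137/6 m
Total distance = 286/3 m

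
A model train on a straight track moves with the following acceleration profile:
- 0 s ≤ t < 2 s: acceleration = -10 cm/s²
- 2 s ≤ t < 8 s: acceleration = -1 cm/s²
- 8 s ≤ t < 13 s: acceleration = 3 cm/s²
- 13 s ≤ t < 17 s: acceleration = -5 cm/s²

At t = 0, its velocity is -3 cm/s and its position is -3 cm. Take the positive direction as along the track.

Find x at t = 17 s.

On each constant-a segment, Δv = aΔt and Δx = v₀Δt + ½aΔt²; chain segment to segment.
0–2 s: v starts -3 cm/s; Δx = -3·2 + ½·-10·2² = -26 cm; v ends -23 cm/s.
2–8 s: v starts -23 cm/s; Δx = -23·6 + ½·-1·6² = -156 cm; v ends -29 cm/s.
8–13 s: v starts -29 cm/s; Δx = -29·5 + ½·3·5² = -107.5 cm; v ends -14 cm/s.
13–17 s: v starts -14 cm/s; Δx = -14·4 + ½·-5·4² = -96 cm; v ends -34 cm/s.
x(17) = -3 + Σ Δx = -388.5 cm.

-388.5 cm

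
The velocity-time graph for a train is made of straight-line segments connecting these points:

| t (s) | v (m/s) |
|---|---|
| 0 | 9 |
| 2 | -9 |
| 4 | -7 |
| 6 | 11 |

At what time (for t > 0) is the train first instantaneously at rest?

t = 1 s

v changes sign on 0–2 s (from 9 to -9); the graph is linear there, so v = 0 at t = 0 + (-9)·(2 − 0)/(-9 − 9) = 1 s.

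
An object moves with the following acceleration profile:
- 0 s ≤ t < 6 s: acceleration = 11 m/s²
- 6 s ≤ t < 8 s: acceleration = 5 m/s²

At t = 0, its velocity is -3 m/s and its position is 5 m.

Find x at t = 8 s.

On each constant-a segment, Δv = aΔt and Δx = v₀Δt + ½aΔt²; chain segment to segment.
0–6 s: v starts -3 m/s; Δx = -3·6 + ½·11·6² = 180 m; v ends 63 m/s.
6–8 s: v starts 63 m/s; Δx = 63·2 + ½·5·2² = 136 m; v ends 73 m/s.
x(8) = 5 + Σ Δx = 321 m.

321 m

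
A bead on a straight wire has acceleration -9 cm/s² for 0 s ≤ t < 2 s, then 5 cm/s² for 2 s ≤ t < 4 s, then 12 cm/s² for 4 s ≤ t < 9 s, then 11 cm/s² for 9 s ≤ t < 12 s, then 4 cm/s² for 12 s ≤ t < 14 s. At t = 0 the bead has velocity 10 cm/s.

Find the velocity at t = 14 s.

103 cm/s

Δv equals the area under the a-t graph; then v = v₀ + Δv.
0–2 s: -9 × 2 = -18 cm/s
2–4 s: 5 × 2 = 10 cm/s
4–9 s: 12 × 5 = 60 cm/s
9–12 s: 11 × 3 = 33 cm/s
12–14 s: 4 × 2 = 8 cm/s
Δv = 93 cm/s, so v(14) = 10 + (93) = 103 cm/s.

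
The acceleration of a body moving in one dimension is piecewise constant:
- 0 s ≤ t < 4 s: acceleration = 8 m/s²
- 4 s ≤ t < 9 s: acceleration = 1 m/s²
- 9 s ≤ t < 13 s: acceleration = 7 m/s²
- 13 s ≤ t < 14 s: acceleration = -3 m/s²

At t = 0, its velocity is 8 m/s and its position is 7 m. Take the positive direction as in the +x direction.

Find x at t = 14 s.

On each constant-a segment, Δv = aΔt and Δx = v₀Δt + ½aΔt²; chain segment to segment.
0–4 s: v starts 8 m/s; Δx = 8·4 + ½·8·4² = 96 m; v ends 40 m/s.
4–9 s: v starts 40 m/s; Δx = 40·5 + ½·1·5² = 212.5 m; v ends 45 m/s.
9–13 s: v starts 45 m/s; Δx = 45·4 + ½·7·4² = 236 m; v ends 73 m/s.
13–14 s: v starts 73 m/s; Δx = 73·1 + ½·-3·1² = 71.5 m; v ends 70 m/s.
x(14) = 7 + Σ Δx = 623 m.

623 m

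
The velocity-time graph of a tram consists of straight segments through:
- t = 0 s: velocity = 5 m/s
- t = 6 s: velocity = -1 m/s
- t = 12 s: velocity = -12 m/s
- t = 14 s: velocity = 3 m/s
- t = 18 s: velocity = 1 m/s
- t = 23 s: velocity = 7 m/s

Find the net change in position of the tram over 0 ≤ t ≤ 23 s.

-8 m

Net displacement equals the area under the velocity-time graph (areas below the axis count negative).
0–6 s: ½(5 + -1)(6) = 12 m
6–12 s: ½(-1 + -12)(6) = -39 m
12–14 s: ½(-12 + 3)(2) = -9 m
14–18 s: ½(3 + 1)(4) = 8 m
18–23 s: ½(1 + 7)(5) = 20 m
Net displacement = -8 m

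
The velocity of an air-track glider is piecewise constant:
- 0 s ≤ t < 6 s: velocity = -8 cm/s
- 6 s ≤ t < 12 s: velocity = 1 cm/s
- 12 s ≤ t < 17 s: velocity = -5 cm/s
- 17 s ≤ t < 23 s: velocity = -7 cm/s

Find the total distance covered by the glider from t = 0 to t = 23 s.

121 cm

Total distance travelled is ∫|v| dt — sum the magnitudes of each area piece.
0–6 s: |-8| × 6 = 48 cm
6–12 s: |1| × 6 = 6 cm
12–17 s: |-5| × 5 = 25 cm
17–23 s: |-7| × 6 = 42 cm
Total distance = 121 cm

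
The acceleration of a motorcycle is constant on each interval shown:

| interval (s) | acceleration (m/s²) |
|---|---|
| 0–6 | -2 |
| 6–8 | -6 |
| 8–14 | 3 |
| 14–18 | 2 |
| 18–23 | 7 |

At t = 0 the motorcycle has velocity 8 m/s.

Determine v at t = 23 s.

45 m/s

Δv equals the area under the a-t graph; then v = v₀ + Δv.
0–6 s: -2 × 6 = -12 m/s
6–8 s: -6 × 2 = -12 m/s
8–14 s: 3 × 6 = 18 m/s
14–18 s: 2 × 4 = 8 m/s
18–23 s: 7 × 5 = 35 m/s
Δv = 37 m/s, so v(23) = 8 + (37) = 45 m/s.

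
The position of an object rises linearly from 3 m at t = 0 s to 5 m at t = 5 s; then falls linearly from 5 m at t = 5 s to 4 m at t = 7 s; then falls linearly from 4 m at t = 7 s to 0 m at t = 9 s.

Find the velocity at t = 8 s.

-2 m/s

Velocity is the slope of the x-t graph on 7–9 s: (0 − 4)/(9 − 7) = -2 m/s.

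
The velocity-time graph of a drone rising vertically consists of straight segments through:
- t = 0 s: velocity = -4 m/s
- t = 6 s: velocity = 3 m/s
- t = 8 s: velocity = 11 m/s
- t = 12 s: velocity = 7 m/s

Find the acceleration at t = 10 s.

-1 m/s²

Acceleration is the slope of the v-t graph on 8–12 s: (7 − 11)/(12 − 8) = -1 m/s².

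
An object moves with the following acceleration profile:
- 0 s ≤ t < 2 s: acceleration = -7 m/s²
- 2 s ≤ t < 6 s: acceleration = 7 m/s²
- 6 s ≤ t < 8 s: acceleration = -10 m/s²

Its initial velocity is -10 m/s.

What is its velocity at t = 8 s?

Δv equals the area under the a-t graph; then v = v₀ + Δv.
0–2 s: -7 × 2 = -14 m/s
2–6 s: 7 × 4 = 28 m/s
6–8 s: -10 × 2 = -20 m/s
Δv = -6 m/s, so v(8) = -10 + (-6) = -16 m/s.

-16 m/s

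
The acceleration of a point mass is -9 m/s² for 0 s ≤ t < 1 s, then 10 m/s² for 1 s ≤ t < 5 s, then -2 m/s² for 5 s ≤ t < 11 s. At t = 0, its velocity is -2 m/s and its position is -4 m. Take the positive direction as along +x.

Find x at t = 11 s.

163.5 m

On each constant-a segment, Δv = aΔt and Δx = v₀Δt + ½aΔt²; chain segment to segment.
0–1 s: v starts -2 m/s; Δx = -2·1 + ½·-9·1² = -6.5 m; v ends -11 m/s.
1–5 s: v starts -11 m/s; Δx = -11·4 + ½·10·4² = 36 m; v ends 29 m/s.
5–11 s: v starts 29 m/s; Δx = 29·6 + ½·-2·6² = 138 m; v ends 17 m/s.
x(11) = -4 + Σ Δx = 163.5 m.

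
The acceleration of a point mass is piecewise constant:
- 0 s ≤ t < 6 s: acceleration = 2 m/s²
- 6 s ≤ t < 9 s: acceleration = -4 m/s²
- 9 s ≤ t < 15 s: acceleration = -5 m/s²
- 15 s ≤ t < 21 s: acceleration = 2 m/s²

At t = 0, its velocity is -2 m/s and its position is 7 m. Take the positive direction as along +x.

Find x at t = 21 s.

On each constant-a segment, Δv = aΔt and Δx = v₀Δt + ½aΔt²; chain segment to segment.
0–6 s: v starts -2 m/s; Δx = -2·6 + ½·2·6² = 24 m; v ends 10 m/s.
6–9 s: v starts 10 m/s; Δx = 10·3 + ½·-4·3² = 12 m; v ends -2 m/s.
9–15 s: v starts -2 m/s; Δx = -2·6 + ½·-5·6² = -102 m; v ends -32 m/s.
15–21 s: v starts -32 m/s; Δx = -32·6 + ½·2·6² = -156 m; v ends -20 m/s.
x(21) = 7 + Σ Δx = -215 m.

-215 m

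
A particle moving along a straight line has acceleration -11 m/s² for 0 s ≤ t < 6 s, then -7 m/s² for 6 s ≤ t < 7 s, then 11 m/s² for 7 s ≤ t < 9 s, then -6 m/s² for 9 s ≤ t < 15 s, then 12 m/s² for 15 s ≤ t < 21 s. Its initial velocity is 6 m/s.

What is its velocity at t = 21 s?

-9 m/s

Δv equals the area under the a-t graph; then v = v₀ + Δv.
0–6 s: -11 × 6 = -66 m/s
6–7 s: -7 × 1 = -7 m/s
7–9 s: 11 × 2 = 22 m/s
9–15 s: -6 × 6 = -36 m/s
15–21 s: 12 × 6 = 72 m/s
Δv = -15 m/s, so v(21) = 6 + (-15) = -9 m/s.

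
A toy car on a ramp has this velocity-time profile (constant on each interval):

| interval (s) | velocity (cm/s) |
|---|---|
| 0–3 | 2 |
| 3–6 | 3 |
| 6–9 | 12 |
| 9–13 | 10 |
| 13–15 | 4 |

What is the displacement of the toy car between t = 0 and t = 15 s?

99 cm

Net displacement equals the area under the velocity-time graph (areas below the axis count negative).
0–3 s: 2 × 3 = 6 cm
3–6 s: 3 × 3 = 9 cm
6–9 s: 12 × 3 = 36 cm
9–13 s: 10 × 4 = 40 cm
13–15 s: 4 × 2 = 8 cm
Net displacement = 99 cm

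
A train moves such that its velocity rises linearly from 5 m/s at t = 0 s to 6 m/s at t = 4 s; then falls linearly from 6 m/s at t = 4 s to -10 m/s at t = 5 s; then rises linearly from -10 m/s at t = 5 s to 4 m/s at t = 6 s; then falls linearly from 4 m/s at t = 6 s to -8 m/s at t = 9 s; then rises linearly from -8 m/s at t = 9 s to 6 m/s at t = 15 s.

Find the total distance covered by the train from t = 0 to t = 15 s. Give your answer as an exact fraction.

1731/28 m

Total distance travelled is ∫|v| dt — sum the magnitudes of each area piece.
0–4 s: |½(5 + 6)(4)| = 22 m
4–5 s: v = 0 at t = 4.375 s; triangle areas 1.125 + 3.125 = 4.25 m
5–6 s: v = 0 at t = 40/7 s; triangle areas 25/7 + 4/7 = 29/7 m
6–9 s: v = 0 at t = 7 s; triangle areas 2 + 8 = 10 m
9–15 s: v = 0 at t = 87/7 s; triangle areas 96/7 + 54/7 = 150/7 m
Total distance = 1731/28 m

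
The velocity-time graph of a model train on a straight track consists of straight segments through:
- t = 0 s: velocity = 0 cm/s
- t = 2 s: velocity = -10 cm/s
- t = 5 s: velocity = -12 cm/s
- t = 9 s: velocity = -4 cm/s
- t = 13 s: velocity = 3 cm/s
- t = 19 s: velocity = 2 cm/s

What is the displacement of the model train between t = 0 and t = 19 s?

-62 cm

Net displacement equals the area under the velocity-time graph (areas below the axis count negative).
0–2 s: ½(0 + -10)(2) = -10 cm
2–5 s: ½(-10 + -12)(3) = -33 cm
5–9 s: ½(-12 + -4)(4) = -32 cm
9–13 s: ½(-4 + 3)(4) = -2 cm
13–19 s: ½(3 + 2)(6) = 15 cm
Net displacement = -62 cm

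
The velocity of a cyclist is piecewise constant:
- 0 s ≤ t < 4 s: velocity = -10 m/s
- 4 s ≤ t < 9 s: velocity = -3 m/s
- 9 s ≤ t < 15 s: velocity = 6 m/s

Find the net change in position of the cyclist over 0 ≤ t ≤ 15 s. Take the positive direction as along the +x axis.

Displacement is the signed area under the v-t curve.
0–4 s: -10 × 4 = -40 m
4–9 s: -3 × 5 = -15 m
9–15 s: 6 × 6 = 36 m
Net displacement = -19 m

-19 m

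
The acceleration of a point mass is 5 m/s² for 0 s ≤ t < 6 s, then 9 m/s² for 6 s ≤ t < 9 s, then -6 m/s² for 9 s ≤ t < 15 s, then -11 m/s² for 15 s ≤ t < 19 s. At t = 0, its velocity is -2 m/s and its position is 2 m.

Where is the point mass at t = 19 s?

On each constant-a segment, Δv = aΔt and Δx = v₀Δt + ½aΔt²; chain segment to segment.
0–6 s: v starts -2 m/s; Δx = -2·6 + ½·5·6² = 78 m; v ends 28 m/s.
6–9 s: v starts 28 m/s; Δx = 28·3 + ½·9·3² = 124.5 m; v ends 55 m/s.
9–15 s: v starts 55 m/s; Δx = 55·6 + ½·-6·6² = 222 m; v ends 19 m/s.
15–19 s: v starts 19 m/s; Δx = 19·4 + ½·-11·4² = -12 m; v ends -25 m/s.
x(19) = 2 + Σ Δx = 414.5 m.

414.5 m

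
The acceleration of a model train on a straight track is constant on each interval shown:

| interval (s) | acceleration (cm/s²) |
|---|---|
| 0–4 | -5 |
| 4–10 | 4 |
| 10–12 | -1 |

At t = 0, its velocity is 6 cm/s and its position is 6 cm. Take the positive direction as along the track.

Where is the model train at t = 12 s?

-4 cm

On each constant-a segment, Δv = aΔt and Δx = v₀Δt + ½aΔt²; chain segment to segment.
0–4 s: v starts 6 cm/s; Δx = 6·4 + ½·-5·4² = -16 cm; v ends -14 cm/s.
4–10 s: v starts -14 cm/s; Δx = -14·6 + ½·4·6² = -12 cm; v ends 10 cm/s.
10–12 s: v starts 10 cm/s; Δx = 10·2 + ½·-1·2² = 18 cm; v ends 8 cm/s.
x(12) = 6 + Σ Δx = -4 cm.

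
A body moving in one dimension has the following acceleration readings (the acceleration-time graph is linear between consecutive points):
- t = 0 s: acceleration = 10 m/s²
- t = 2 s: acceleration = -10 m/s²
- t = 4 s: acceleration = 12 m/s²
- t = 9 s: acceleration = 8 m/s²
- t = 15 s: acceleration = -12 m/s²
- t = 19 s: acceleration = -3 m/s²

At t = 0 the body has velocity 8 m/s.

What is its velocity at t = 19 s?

Δv equals the area under the a-t graph; then v = v₀ + Δv.
0–2 s: ½(10 + -10)(2) = 0 m/s
2–4 s: ½(-10 + 12)(2) = 2 m/s
4–9 s: ½(12 + 8)(5) = 50 m/s
9–15 s: ½(8 + -12)(6) = -12 m/s
15–19 s: ½(-12 + -3)(4) = -30 m/s
Δv = 10 m/s, so v(19) = 8 + (10) = 18 m/s.

18 m/s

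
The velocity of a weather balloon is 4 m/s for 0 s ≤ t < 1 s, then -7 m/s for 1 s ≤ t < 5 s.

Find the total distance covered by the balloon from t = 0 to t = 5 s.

Total distance travelled is ∫|v| dt — sum the magnitudes of each area piece.
0–1 s: |4| × 1 = 4 m
1–5 s: |-7| × 4 = 28 m
Total distance = 32 m

32 m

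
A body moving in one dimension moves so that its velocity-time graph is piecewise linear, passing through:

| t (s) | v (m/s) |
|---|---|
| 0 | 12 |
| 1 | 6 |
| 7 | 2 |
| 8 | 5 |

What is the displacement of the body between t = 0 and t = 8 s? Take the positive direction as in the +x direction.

Net displacement equals the area under the velocity-time graph (areas below the axis count negative).
0–1 s: ½(12 + 6)(1) = 9 m
1–7 s: ½(6 + 2)(6) = 24 m
7–8 s: ½(2 + 5)(1) = 3.5 m
Net displacement = 36.5 m

36.5 m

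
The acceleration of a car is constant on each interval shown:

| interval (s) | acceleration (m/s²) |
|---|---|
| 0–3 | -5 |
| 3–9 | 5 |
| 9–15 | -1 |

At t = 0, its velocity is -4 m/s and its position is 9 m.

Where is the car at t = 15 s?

-1.5 m

On each constant-a segment, Δv = aΔt and Δx = v₀Δt + ½aΔt²; chain segment to segment.
0–3 s: v starts -4 m/s; Δx = -4·3 + ½·-5·3² = -34.5 m; v ends -19 m/s.
3–9 s: v starts -19 m/s; Δx = -19·6 + ½·5·6² = -24 m; v ends 11 m/s.
9–15 s: v starts 11 m/s; Δx = 11·6 + ½·-1·6² = 48 m; v ends 5 m/s.
x(15) = 9 + Σ Δx = -1.5 m.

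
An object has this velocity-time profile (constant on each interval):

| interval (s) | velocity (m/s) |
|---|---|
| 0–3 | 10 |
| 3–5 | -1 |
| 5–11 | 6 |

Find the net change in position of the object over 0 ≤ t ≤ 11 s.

Net displacement equals the area under the velocity-time graph (areas below the axis count negative).
0–3 s: 10 × 3 = 30 m
3–5 s: -1 × 2 = -2 m
5–11 s: 6 × 6 = 36 m
Net displacement = 64 m

64 m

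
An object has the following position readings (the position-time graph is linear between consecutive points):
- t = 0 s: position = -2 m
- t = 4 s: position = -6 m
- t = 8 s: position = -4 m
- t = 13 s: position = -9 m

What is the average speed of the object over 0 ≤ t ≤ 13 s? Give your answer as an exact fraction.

11/13 m/s

Average speed = (total path length)/(elapsed time); on a piecewise-linear x-t graph the path length is Σ|Δx|.
0–4 s: |Δx| = |-6 − -2| = 4 m
4–8 s: |Δx| = |-4 − -6| = 2 m
8–13 s: |Δx| = |-9 − -4| = 5 m
Total path = 11 m; average speed = 11/13 = 11/13 m/s.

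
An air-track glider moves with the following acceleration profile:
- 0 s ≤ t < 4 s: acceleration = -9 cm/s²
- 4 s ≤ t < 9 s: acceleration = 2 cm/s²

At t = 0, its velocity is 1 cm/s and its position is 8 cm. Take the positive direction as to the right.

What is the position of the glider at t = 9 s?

-210 cm

On each constant-a segment, Δv = aΔt and Δx = v₀Δt + ½aΔt²; chain segment to segment.
0–4 s: v starts 1 cm/s; Δx = 1·4 + ½·-9·4² = -68 cm; v ends -35 cm/s.
4–9 s: v starts -35 cm/s; Δx = -35·5 + ½·2·5² = -150 cm; v ends -25 cm/s.
x(9) = 8 + Σ Δx = -210 cm.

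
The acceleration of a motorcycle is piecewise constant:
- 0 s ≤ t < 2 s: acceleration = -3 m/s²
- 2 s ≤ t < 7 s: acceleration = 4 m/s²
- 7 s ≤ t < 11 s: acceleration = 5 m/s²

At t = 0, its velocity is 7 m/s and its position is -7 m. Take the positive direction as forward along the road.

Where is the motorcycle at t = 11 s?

On each constant-a segment, Δv = aΔt and Δx = v₀Δt + ½aΔt²; chain segment to segment.
0–2 s: v starts 7 m/s; Δx = 7·2 + ½·-3·2² = 8 m; v ends 1 m/s.
2–7 s: v starts 1 m/s; Δx = 1·5 + ½·4·5² = 55 m; v ends 21 m/s.
7–11 s: v starts 21 m/s; Δx = 21·4 + ½·5·4² = 124 m; v ends 41 m/s.
x(11) = -7 + Σ Δx = 180 m.

180 m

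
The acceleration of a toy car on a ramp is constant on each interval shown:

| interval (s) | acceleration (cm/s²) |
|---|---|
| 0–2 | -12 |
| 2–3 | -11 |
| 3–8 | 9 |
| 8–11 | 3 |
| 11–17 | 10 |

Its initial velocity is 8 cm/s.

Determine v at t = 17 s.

87 cm/s

Δv equals the area under the a-t graph; then v = v₀ + Δv.
0–2 s: -12 × 2 = -24 cm/s
2–3 s: -11 × 1 = -11 cm/s
3–8 s: 9 × 5 = 45 cm/s
8–11 s: 3 × 3 = 9 cm/s
11–17 s: 10 × 6 = 60 cm/s
Δv = 79 cm/s, so v(17) = 8 + (79) = 87 cm/s.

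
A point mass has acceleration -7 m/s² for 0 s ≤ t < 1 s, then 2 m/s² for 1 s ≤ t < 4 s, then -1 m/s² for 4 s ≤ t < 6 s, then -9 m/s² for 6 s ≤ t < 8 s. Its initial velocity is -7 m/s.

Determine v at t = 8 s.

-28 m/s

Δv equals the area under the a-t graph; then v = v₀ + Δv.
0–1 s: -7 × 1 = -7 m/s
1–4 s: 2 × 3 = 6 m/s
4–6 s: -1 × 2 = -2 m/s
6–8 s: -9 × 2 = -18 m/s
Δv = -21 m/s, so v(8) = -7 + (-21) = -28 m/s.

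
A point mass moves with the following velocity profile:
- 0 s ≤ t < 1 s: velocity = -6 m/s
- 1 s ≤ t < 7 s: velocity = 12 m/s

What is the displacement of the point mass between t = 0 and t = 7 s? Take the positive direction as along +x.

Displacement is the signed area under the v-t curve.
0–1 s: -6 × 1 = -6 m
1–7 s: 12 × 6 = 72 m
Net displacement = 66 m

66 m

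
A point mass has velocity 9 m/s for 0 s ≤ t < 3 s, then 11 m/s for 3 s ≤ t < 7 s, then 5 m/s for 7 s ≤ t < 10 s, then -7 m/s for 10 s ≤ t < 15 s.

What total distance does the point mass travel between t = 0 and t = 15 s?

Distance (not displacement) is the total path length: add the absolute areas under v-t.
0–3 s: |9| × 3 = 27 m
3–7 s: |11| × 4 = 44 m
7–10 s: |5| × 3 = 15 m
10–15 s: |-7| × 5 = 35 m
Total distance = 121 m

121 m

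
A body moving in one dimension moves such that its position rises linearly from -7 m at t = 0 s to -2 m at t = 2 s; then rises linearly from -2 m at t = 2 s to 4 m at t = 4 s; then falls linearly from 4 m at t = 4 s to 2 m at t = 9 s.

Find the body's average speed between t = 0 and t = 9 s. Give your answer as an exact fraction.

Average speed = (total path length)/(elapsed time); on a piecewise-linear x-t graph the path length is Σ|Δx|.
0–2 s: |Δx| = |-2 − -7| = 5 m
2–4 s: |Δx| = |4 − -2| = 6 m
4–9 s: |Δx| = |2 − 4| = 2 m
Total path = 13 m; average speed = 13/9 = 13/9 m/s.

13/9 m/s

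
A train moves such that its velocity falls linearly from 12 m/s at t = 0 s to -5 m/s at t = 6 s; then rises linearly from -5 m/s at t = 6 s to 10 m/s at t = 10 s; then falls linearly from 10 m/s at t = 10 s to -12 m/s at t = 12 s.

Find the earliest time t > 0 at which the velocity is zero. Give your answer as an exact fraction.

t = 72/17 s

v changes sign on 0–6 s (from 12 to -5); the graph is linear there, so v = 0 at t = 0 + (-12)·(6 − 0)/(-5 − 12) = 72/17 s.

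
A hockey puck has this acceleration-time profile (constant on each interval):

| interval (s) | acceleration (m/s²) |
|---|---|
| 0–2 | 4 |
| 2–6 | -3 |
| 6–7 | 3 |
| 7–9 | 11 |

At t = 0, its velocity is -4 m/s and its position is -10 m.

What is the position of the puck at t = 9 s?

On each constant-a segment, Δv = aΔt and Δx = v₀Δt + ½aΔt²; chain segment to segment.
0–2 s: v starts -4 m/s; Δx = -4·2 + ½·4·2² = 0 m; v ends 4 m/s.
2–6 s: v starts 4 m/s; Δx = 4·4 + ½·-3·4² = -8 m; v ends -8 m/s.
6–7 s: v starts -8 m/s; Δx = -8·1 + ½·3·1² = -6.5 m; v ends -5 m/s.
7–9 s: v starts -5 m/s; Δx = -5·2 + ½·11·2² = 12 m; v ends 17 m/s.
x(9) = -10 + Σ Δx = -12.5 m.

-12.5 m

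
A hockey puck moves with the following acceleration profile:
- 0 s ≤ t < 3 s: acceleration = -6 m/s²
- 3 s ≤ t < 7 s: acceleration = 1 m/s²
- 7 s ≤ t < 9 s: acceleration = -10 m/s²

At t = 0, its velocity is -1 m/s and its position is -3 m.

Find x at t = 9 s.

-151 m

On each constant-a segment, Δv = aΔt and Δx = v₀Δt + ½aΔt²; chain segment to segment.
0–3 s: v starts -1 m/s; Δx = -1·3 + ½·-6·3² = -30 m; v ends -19 m/s.
3–7 s: v starts -19 m/s; Δx = -19·4 + ½·1·4² = -68 m; v ends -15 m/s.
7–9 s: v starts -15 m/s; Δx = -15·2 + ½·-10·2² = -50 m; v ends -35 m/s.
x(9) = -3 + Σ Δx = -151 m.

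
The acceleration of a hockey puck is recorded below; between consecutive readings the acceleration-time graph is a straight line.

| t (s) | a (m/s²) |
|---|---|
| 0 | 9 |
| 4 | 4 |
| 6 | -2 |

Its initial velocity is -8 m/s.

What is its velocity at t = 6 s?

20 m/s

Δv equals the area under the a-t graph; then v = v₀ + Δv.
0–4 s: ½(9 + 4)(4) = 26 m/s
4–6 s: ½(4 + -2)(2) = 2 m/s
Δv = 28 m/s, so v(6) = -8 + (28) = 20 m/s.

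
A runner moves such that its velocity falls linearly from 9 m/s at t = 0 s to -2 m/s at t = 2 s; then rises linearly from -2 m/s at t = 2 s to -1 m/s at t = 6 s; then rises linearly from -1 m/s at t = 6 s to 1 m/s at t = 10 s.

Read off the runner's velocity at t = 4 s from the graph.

On 2–6 s the graph is linear from -2 to -1 m/s: v(4) = -2 + (-1 − -2)·(4 − 2)/(6 − 2) = -1.5 m/s.

-1.5 m/s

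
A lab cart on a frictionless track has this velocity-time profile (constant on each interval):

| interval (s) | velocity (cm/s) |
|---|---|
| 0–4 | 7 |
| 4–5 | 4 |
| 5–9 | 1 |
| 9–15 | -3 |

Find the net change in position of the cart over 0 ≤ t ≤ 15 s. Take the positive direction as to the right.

Net displacement equals the area under the velocity-time graph (areas below the axis count negative).
0–4 s: 7 × 4 = 28 cm
4–5 s: 4 × 1 = 4 cm
5–9 s: 1 × 4 = 4 cm
9–15 s: -3 × 6 = -18 cm
Net displacement = 18 cm

18 cm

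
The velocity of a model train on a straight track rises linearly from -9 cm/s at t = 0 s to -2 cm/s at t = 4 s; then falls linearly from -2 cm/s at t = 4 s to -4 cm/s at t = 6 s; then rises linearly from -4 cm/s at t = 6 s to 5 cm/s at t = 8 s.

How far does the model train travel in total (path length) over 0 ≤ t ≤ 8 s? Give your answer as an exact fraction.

Total distance travelled is ∫|v| dt — sum the magnitudes of each area piece.
0–4 s: |½(-9 + -2)(4)| = 22 cm
4–6 s: |½(-2 + -4)(2)| = 6 cm
6–8 s: v = 0 at t = 62/9 s; triangle areas 16/9 + 25/9 = 41/9 cm
Total distance = 293/9 cm

293/9 cm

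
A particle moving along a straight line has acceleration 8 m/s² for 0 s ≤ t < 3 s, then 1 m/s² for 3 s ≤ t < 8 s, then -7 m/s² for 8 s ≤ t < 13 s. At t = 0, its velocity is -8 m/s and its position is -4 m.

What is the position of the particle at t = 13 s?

On each constant-a segment, Δv = aΔt and Δx = v₀Δt + ½aΔt²; chain segment to segment.
0–3 s: v starts -8 m/s; Δx = -8·3 + ½·8·3² = 12 m; v ends 16 m/s.
3–8 s: v starts 16 m/s; Δx = 16·5 + ½·1·5² = 92.5 m; v ends 21 m/s.
8–13 s: v starts 21 m/s; Δx = 21·5 + ½·-7·5² = 17.5 m; v ends -14 m/s.
x(13) = -4 + Σ Δx = 118 m.

118 m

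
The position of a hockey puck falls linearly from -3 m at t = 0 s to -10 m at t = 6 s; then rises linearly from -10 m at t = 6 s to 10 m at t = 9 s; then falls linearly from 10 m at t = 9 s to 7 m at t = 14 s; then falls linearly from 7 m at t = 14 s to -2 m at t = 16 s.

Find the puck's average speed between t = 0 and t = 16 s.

2.4375 m/s

Average speed = (total path length)/(elapsed time); on a piecewise-linear x-t graph the path length is Σ|Δx|.
0–6 s: |Δx| = |-10 − -3| = 7 m
6–9 s: |Δx| = |10 − -10| = 20 m
9–14 s: |Δx| = |7 − 10| = 3 m
14–16 s: |Δx| = |-2 − 7| = 9 m
Total path = 39 m; average speed = 39/16 = 2.4375 m/s.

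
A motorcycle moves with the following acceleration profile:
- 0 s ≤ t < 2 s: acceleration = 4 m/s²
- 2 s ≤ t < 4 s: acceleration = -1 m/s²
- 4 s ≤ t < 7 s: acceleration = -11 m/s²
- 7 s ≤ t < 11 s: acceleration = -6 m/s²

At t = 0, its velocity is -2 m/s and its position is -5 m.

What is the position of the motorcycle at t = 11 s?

-192.5 m

On each constant-a segment, Δv = aΔt and Δx = v₀Δt + ½aΔt²; chain segment to segment.
0–2 s: v starts -2 m/s; Δx = -2·2 + ½·4·2² = 4 m; v ends 6 m/s.
2–4 s: v starts 6 m/s; Δx = 6·2 + ½·-1·2² = 10 m; v ends 4 m/s.
4–7 s: v starts 4 m/s; Δx = 4·3 + ½·-11·3² = -37.5 m; v ends -29 m/s.
7–11 s: v starts -29 m/s; Δx = -29·4 + ½·-6·4² = -164 m; v ends -53 m/s.
x(11) = -5 + Σ Δx = -192.5 m.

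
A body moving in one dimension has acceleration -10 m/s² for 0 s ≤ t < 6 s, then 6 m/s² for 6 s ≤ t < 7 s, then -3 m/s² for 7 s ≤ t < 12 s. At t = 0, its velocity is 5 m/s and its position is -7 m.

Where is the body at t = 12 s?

On each constant-a segment, Δv = aΔt and Δx = v₀Δt + ½aΔt²; chain segment to segment.
0–6 s: v starts 5 m/s; Δx = 5·6 + ½·-10·6² = -150 m; v ends -55 m/s.
6–7 s: v starts -55 m/s; Δx = -55·1 + ½·6·1² = -52 m; v ends -49 m/s.
7–12 s: v starts -49 m/s; Δx = -49·5 + ½·-3·5² = -282.5 m; v ends -64 m/s.
x(12) = -7 + Σ Δx = -491.5 m.

-491.5 m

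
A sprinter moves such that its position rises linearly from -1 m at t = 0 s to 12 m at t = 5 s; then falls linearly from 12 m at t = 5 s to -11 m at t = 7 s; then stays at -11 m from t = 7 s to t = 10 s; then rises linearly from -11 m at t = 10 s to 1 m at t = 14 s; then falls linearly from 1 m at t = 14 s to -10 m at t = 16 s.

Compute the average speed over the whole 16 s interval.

Average speed = (total path length)/(elapsed time); on a piecewise-linear x-t graph the path length is Σ|Δx|.
0–5 s: |Δx| = |12 − -1| = 13 m
5–7 s: |Δx| = |-11 − 12| = 23 m
7–10 s: |Δx| = |-11 − -11| = 0 m
10–14 s: |Δx| = |1 − -11| = 12 m
14–16 s: |Δx| = |-10 − 1| = 11 m
Total path = 59 m; average speed = 59/16 = 3.6875 m/s.

3.6875 m/s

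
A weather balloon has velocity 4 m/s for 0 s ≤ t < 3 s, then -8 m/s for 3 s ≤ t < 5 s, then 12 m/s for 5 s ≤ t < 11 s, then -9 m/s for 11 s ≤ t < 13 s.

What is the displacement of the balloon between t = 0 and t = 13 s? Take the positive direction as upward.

50 m

Displacement is the signed area under the v-t curve.
0–3 s: 4 × 3 = 12 m
3–5 s: -8 × 2 = -16 m
5–11 s: 12 × 6 = 72 m
11–13 s: -9 × 2 = -18 m
Net displacement = 50 m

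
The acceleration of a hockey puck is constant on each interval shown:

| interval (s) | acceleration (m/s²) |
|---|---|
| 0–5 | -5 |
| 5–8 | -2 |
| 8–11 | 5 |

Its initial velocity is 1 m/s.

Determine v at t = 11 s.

Δv equals the area under the a-t graph; then v = v₀ + Δv.
0–5 s: -5 × 5 = -25 m/s
5–8 s: -2 × 3 = -6 m/s
8–11 s: 5 × 3 = 15 m/s
Δv = -16 m/s, so v(11) = 1 + (-16) = -15 m/s.

-15 m/s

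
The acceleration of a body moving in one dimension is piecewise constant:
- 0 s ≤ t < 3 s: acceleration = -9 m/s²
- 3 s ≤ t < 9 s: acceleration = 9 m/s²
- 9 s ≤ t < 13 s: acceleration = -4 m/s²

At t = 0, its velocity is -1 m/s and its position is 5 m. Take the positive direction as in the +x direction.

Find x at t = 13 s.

27.5 m

On each constant-a segment, Δv = aΔt and Δx = v₀Δt + ½aΔt²; chain segment to segment.
0–3 s: v starts -1 m/s; Δx = -1·3 + ½·-9·3² = -43.5 m; v ends -28 m/s.
3–9 s: v starts -28 m/s; Δx = -28·6 + ½·9·6² = -6 m; v ends 26 m/s.
9–13 s: v starts 26 m/s; Δx = 26·4 + ½·-4·4² = 72 m; v ends 10 m/s.
x(13) = 5 + Σ Δx = 27.5 m.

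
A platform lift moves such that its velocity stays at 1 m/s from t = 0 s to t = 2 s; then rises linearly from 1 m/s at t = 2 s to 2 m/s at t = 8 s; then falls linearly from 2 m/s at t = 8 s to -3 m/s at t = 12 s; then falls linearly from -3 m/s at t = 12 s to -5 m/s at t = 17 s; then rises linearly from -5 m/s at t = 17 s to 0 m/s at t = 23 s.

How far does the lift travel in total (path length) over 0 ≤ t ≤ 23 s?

Distance (not displacement) is the total path length: add the absolute areas under v-t.
0–2 s: |1| × 2 = 2 m
2–8 s: |½(1 + 2)(6)| = 9 m
8–12 s: v = 0 at t = 9.6 s; triangle areas 1.6 + 3.6 = 5.2 m
12–17 s: |½(-3 + -5)(5)| = 20 m
17–23 s: |½(-5 + 0)(6)| = 15 m
Total distance = 51.2 m

51.2 m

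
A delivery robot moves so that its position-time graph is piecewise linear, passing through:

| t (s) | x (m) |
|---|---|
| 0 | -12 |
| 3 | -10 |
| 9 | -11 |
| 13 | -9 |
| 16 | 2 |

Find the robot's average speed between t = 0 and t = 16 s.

Average speed = (total path length)/(elapsed time); on a piecewise-linear x-t graph the path length is Σ|Δx|.
0–3 s: |Δx| = |-10 − -12| = 2 m
3–9 s: |Δx| = |-11 − -10| = 1 m
9–13 s: |Δx| = |-9 − -11| = 2 m
13–16 s: |Δx| = |2 − -9| = 11 m
Total path = 16 m; average speed = 16/16 = 1 m/s.

1 m/s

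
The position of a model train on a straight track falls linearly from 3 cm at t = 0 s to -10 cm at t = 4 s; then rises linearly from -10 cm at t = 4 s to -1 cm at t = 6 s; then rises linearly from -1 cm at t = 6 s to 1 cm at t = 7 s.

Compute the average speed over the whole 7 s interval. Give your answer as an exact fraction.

24/7 cm/s

Average speed = (total path length)/(elapsed time); on a piecewise-linear x-t graph the path length is Σ|Δx|.
0–4 s: |Δx| = |-10 − 3| = 13 cm
4–6 s: |Δx| = |-1 − -10| = 9 cm
6–7 s: |Δx| = |1 − -1| = 2 cm
Total path = 24 cm; average speed = 24/7 = 24/7 cm/s.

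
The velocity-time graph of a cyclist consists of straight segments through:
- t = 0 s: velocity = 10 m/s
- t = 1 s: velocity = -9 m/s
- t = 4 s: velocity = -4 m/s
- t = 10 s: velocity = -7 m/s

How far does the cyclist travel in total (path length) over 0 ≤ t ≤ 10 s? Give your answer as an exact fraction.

1088/19 m

Total distance travelled is ∫|v| dt — sum the magnitudes of each area piece.
0–1 s: v = 0 at t = 10/19 s; triangle areas 50/19 + 81/38 = 181/38 m
1–4 s: |½(-9 + -4)(3)| = 19.5 m
4–10 s: |½(-4 + -7)(6)| = 33 m
Total distance = 1088/19 m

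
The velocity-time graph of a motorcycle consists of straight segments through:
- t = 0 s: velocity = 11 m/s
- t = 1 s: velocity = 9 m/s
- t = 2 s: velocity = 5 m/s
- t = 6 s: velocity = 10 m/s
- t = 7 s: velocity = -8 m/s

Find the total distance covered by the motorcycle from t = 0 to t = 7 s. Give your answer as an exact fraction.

Total distance travelled is ∫|v| dt — sum the magnitudes of each area piece.
0–1 s: |½(11 + 9)(1)| = 10 m
1–2 s: |½(9 + 5)(1)| = 7 m
2–6 s: |½(5 + 10)(4)| = 30 m
6–7 s: v = 0 at t = 59/9 s; triangle areas 25/9 + 16/9 = 41/9 m
Total distance = 464/9 m

464/9 m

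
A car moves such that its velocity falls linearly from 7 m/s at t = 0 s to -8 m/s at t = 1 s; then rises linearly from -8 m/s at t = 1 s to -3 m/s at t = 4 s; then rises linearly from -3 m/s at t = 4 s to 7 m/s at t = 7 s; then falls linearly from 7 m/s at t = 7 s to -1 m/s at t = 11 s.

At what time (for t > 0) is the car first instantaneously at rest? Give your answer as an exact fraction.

v changes sign on 0–1 s (from 7 to -8); the graph is linear there, so v = 0 at t = 0 + (-7)·(1 − 0)/(-8 − 7) = 7/15 s.

t = 7/15 s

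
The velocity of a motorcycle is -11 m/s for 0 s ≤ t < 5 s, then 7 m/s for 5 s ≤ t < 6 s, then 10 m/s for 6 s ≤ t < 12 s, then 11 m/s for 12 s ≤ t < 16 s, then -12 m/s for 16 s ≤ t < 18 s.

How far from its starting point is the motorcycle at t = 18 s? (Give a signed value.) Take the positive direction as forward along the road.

32 m

Net displacement equals the area under the velocity-time graph (areas below the axis count negative).
0–5 s: -11 × 5 = -55 m
5–6 s: 7 × 1 = 7 m
6–12 s: 10 × 6 = 60 m
12–16 s: 11 × 4 = 44 m
16–18 s: -12 × 2 = -24 m
Net displacement = 32 m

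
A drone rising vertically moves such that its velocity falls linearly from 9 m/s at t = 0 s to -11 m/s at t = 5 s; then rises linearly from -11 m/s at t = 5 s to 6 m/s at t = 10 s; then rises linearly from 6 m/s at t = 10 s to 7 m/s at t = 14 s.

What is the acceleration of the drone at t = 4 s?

Acceleration is the slope of the v-t graph on 0–5 s: (-11 − 9)/(5 − 0) = -4 m/s².

-4 m/s²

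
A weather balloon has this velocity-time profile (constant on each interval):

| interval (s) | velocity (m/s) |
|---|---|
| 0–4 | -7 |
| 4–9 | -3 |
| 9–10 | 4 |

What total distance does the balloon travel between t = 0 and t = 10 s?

Total distance travelled is ∫|v| dt — sum the magnitudes of each area piece.
0–4 s: |-7| × 4 = 28 m
4–9 s: |-3| × 5 = 15 m
9–10 s: |4| × 1 = 4 m
Total distance = 47 m

47 m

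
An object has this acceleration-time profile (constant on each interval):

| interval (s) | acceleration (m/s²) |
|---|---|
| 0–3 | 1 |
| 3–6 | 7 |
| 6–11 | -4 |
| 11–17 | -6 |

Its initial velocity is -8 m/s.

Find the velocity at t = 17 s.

Δv equals the area under the a-t graph; then v = v₀ + Δv.
0–3 s: 1 × 3 = 3 m/s
3–6 s: 7 × 3 = 21 m/s
6–11 s: -4 × 5 = -20 m/s
11–17 s: -6 × 6 = -36 m/s
Δv = -32 m/s, so v(17) = -8 + (-32) = -40 m/s.

-40 m/s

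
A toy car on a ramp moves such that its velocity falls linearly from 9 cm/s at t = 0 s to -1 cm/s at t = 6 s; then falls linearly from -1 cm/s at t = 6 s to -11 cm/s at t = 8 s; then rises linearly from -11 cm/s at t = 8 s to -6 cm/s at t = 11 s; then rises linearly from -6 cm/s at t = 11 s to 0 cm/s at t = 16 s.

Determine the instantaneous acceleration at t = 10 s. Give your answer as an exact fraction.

Acceleration is the slope of the v-t graph on 8–11 s: (-6 − -11)/(11 − 8) = 5/3 cm/s².

5/3 cm/s²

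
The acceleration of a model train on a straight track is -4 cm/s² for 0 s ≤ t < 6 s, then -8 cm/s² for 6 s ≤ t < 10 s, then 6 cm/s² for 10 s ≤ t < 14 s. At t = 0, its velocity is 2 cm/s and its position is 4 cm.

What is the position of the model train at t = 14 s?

On each constant-a segment, Δv = aΔt and Δx = v₀Δt + ½aΔt²; chain segment to segment.
0–6 s: v starts 2 cm/s; Δx = 2·6 + ½·-4·6² = -60 cm; v ends -22 cm/s.
6–10 s: v starts -22 cm/s; Δx = -22·4 + ½·-8·4² = -152 cm; v ends -54 cm/s.
10–14 s: v starts -54 cm/s; Δx = -54·4 + ½·6·4² = -168 cm; v ends -30 cm/s.
x(14) = 4 + Σ Δx = -376 cm.

-376 cm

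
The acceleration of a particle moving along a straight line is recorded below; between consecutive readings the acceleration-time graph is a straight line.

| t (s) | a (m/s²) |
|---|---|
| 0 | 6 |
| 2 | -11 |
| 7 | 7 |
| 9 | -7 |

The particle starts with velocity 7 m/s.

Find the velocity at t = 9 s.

Δv equals the area under the a-t graph; then v = v₀ + Δv.
0–2 s: ½(6 + -11)(2) = -5 m/s
2–7 s: ½(-11 + 7)(5) = -10 m/s
7–9 s: ½(7 + -7)(2) = 0 m/s
Δv = -15 m/s, so v(9) = 7 + (-15) = -8 m/s.

-8 m/s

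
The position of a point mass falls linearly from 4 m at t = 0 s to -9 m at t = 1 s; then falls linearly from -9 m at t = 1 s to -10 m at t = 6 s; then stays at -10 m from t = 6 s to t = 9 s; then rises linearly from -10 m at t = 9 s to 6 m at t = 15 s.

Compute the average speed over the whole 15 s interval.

Average speed = (total path length)/(elapsed time); on a piecewise-linear x-t graph the path length is Σ|Δx|.
0–1 s: |Δx| = |-9 − 4| = 13 m
1–6 s: |Δx| = |-10 − -9| = 1 m
6–9 s: |Δx| = |-10 − -10| = 0 m
9–15 s: |Δx| = |6 − -10| = 16 m
Total path = 30 m; average speed = 30/15 = 2 m/s.

2 m/s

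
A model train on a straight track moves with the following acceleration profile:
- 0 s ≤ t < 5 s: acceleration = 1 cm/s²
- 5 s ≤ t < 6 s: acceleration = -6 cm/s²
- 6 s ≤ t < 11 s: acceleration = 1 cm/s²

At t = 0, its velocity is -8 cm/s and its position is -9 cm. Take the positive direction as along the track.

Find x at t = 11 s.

On each constant-a segment, Δv = aΔt and Δx = v₀Δt + ½aΔt²; chain segment to segment.
0–5 s: v starts -8 cm/s; Δx = -8·5 + ½·1·5² = -27.5 cm; v ends -3 cm/s.
5–6 s: v starts -3 cm/s; Δx = -3·1 + ½·-6·1² = -6 cm; v ends -9 cm/s.
6–11 s: v starts -9 cm/s; Δx = -9·5 + ½·1·5² = -32.5 cm; v ends -4 cm/s.
x(11) = -9 + Σ Δx = -75 cm.

-75 cm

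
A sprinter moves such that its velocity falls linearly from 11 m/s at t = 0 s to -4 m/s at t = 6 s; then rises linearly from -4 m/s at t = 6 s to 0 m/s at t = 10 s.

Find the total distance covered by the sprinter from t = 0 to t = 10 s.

35.4 m

Total distance travelled is ∫|v| dt — sum the magnitudes of each area piece.
0–6 s: v = 0 at t = 4.4 s; triangle areas 24.2 + 3.2 = 27.4 m
6–10 s: |½(-4 + 0)(4)| = 8 m
Total distance = 35.4 m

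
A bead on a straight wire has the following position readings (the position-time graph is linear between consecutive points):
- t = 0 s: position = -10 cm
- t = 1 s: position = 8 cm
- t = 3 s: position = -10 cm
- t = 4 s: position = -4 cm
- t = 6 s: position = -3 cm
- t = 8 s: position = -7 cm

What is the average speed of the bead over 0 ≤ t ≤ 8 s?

5.875 cm/s

Average speed = (total path length)/(elapsed time); on a piecewise-linear x-t graph the path length is Σ|Δx|.
0–1 s: |Δx| = |8 − -10| = 18 cm
1–3 s: |Δx| = |-10 − 8| = 18 cm
3–4 s: |Δx| = |-4 − -10| = 6 cm
4–6 s: |Δx| = |-3 − -4| = 1 cm
6–8 s: |Δx| = |-7 − -3| = 4 cm
Total path = 47 cm; average speed = 47/8 = 5.875 cm/s.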